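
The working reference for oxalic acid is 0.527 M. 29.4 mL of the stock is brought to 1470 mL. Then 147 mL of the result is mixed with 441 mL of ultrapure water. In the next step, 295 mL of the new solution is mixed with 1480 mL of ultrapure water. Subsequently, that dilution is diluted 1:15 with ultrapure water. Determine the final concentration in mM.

0.0292 mM

Overall dilution factor = 50 × 4 × 6.017 × 15 = 1.81 × 10⁴.
0.527 M / 1.81 × 10⁴ = 2.92 × 10⁻⁵ M = 0.0292 mM.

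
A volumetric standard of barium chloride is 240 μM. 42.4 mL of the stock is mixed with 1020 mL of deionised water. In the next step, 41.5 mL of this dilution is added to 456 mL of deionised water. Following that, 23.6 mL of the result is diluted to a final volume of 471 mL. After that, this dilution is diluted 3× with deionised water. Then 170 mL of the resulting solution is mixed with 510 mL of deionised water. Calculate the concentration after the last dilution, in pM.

Overall dilution factor = 25.06 × 11.99 × 19.96 × 3 × 4 = 7.19 × 10⁴.
240 μM / 7.19 × 10⁴ = 3.34 × 10⁻³ μM = 3340 pM.

3340 pM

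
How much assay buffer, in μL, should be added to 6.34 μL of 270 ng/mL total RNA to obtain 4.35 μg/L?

4.35 μg/L = 4.35 ng/mL.
V₂ = C₁V₁/C₂ = 270 × 6.34 / 4.35 = 394 μL.
Diluent to add = V₂ − V₁ = 394 − 6.34 = 387 μL.

387 μL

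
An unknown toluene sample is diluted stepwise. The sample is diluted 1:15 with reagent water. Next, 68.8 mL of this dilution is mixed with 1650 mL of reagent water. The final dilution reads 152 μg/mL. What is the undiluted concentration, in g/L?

57.0 g/L

Overall dilution factor = 15 × 24.98 = 375.
Original = 152 μg/mL × 375 = 5.70 × 10⁴ μg/mL = 57.0 g/L.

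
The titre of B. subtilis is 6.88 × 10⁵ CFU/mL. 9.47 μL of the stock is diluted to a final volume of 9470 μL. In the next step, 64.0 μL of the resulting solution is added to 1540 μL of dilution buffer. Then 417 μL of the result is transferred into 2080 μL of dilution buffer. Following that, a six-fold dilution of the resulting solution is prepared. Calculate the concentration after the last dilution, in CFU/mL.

Overall dilution factor = 1000 × 25.06 × 5.988 × 6 = 9.00 × 10⁵.
6.88 × 10⁵ CFU/mL / 9.00 × 10⁵ = 0.764 CFU/mL.

0.764 CFU/mL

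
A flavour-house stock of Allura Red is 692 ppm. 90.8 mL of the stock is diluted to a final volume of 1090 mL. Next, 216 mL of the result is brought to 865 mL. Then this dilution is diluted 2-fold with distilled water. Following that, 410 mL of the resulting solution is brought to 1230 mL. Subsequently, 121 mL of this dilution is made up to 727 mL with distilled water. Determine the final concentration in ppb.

399 ppb

Overall dilution factor = 12.00 × 4.005 × 2 × 3 × 6.008 = 1733.
692 ppm / 1733 = 0.399 ppm = 399 ppb.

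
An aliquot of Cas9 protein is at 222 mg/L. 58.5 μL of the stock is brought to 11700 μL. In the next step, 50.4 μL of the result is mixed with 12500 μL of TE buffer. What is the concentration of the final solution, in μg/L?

4.46 μg/L

Overall dilution factor = 200 × 249.0 = 4.98 × 10⁴.
222 mg/L / 4.98 × 10⁴ = 4.46 × 10⁻³ mg/L = 4.46 μg/L.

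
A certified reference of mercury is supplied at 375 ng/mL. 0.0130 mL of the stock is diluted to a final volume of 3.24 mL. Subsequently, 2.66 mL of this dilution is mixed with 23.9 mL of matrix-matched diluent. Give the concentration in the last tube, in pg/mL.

Overall dilution factor = 249.2 × 9.985 = 2489.
375 ng/mL / 2489 = 0.151 ng/mL = 151 pg/mL.

151 pg/mL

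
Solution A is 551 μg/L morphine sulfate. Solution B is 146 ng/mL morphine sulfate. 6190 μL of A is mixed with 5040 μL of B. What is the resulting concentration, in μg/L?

C_B = 146 ng/mL = 146 μg/L.
C_mix = (C_A·V_A + C_B·V_B)/(V_A + V_B) = (551×6190 + 146×5040) / 11230 = 369 μg/L.

369 μg/L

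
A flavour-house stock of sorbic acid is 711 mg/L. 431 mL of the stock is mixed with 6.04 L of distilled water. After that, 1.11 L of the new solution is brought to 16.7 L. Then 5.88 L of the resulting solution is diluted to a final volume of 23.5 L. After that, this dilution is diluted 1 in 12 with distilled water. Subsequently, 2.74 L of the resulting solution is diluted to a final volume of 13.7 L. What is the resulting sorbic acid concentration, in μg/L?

13.1 μg/L

Overall dilution factor = 15.01 × 15.05 × 3.997 × 12 × 5 = 5.42 × 10⁴.
711 mg/L / 5.42 × 10⁴ = 0.0131 mg/L = 13.1 μg/L.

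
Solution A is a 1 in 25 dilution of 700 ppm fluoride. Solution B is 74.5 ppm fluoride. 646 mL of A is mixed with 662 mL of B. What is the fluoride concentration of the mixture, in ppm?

C_A = 700 ppm / 25 = 28.0 ppm.
C_mix = (C_A·V_A + C_B·V_B)/(V_A + V_B) = (28.0×646 + 74.5×662) / 1308 = 51.5 ppm.

51.5 ppm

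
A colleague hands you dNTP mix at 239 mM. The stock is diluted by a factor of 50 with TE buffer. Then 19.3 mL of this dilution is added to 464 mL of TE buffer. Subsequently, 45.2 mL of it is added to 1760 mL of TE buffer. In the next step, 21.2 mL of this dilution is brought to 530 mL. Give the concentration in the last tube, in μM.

Overall dilution factor = 50 × 25.04 × 39.94 × 25 = 1.25 × 10⁶.
239 mM / 1.25 × 10⁶ = 1.91 × 10⁻⁴ mM = 0.191 μM.

0.191 μM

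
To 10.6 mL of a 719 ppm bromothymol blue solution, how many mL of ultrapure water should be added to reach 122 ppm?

51.9 mL

V₂ = C₁V₁/C₂ = 719 × 10.6 / 122 = 62.5 mL.
Diluent to add = V₂ − V₁ = 62.5 − 10.6 = 51.9 mL.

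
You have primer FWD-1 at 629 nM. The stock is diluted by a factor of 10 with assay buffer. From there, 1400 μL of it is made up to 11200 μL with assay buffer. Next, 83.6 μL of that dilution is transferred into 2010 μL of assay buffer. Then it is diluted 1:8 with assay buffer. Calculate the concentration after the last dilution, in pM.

Overall dilution factor = 10 × 8 × 25.04 × 8 = 1.60 × 10⁴.
629 nM / 1.60 × 10⁴ = 0.0392 nM = 39.2 pM.

39.2 pM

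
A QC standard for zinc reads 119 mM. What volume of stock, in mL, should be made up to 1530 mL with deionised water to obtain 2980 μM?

38.3 mL

2980 μM = 2.98 mM.
V₁ = C₂V₂/C₁ = 2.98 × 1530 / 119 = 38.3 mL.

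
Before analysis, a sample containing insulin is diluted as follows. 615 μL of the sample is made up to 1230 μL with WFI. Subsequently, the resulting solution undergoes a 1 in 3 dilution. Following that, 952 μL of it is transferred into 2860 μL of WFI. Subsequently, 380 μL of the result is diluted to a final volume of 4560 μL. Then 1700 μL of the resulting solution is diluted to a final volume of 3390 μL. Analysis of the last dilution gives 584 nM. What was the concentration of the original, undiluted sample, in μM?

336 μM

Overall dilution factor = 2 × 3 × 4.004 × 12 × 1.994 = 575.
Original = 584 nM × 575 = 3.36 × 10⁵ nM = 336 μM.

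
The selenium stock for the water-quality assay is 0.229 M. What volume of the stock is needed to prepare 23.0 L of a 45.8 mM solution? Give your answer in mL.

45.8 mM = 0.0458 M.
V₁ = C₂V₂/C₁ = 0.0458 × 23.0 / 0.229 = 4.60 L = 4600 mL.

4600 mL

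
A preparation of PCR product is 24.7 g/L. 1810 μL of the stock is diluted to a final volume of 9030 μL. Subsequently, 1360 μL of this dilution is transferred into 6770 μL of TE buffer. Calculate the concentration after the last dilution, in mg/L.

Overall dilution factor = 4.989 × 5.978 = 29.8.
24.7 g/L / 29.8 = 0.828 g/L = 828 mg/L.

828 mg/L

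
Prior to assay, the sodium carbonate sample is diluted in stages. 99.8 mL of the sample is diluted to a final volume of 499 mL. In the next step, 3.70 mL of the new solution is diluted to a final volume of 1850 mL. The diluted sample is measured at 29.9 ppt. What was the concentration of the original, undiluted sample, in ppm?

Overall dilution factor = 5 × 500 = 2500.
Original = 29.9 ppt × 2500 = 7.47 × 10⁴ ppt = 0.0747 ppm.

0.0747 ppm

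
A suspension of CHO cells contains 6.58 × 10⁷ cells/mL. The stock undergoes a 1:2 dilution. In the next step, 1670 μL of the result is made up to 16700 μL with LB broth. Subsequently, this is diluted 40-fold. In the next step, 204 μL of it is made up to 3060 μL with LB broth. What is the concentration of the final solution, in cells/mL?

5480 cells/mL

Overall dilution factor = 2 × 10 × 40 × 15 = 1.20 × 10⁴.
6.58 × 10⁷ cells/mL / 1.20 × 10⁴ = 5480 cells/mL.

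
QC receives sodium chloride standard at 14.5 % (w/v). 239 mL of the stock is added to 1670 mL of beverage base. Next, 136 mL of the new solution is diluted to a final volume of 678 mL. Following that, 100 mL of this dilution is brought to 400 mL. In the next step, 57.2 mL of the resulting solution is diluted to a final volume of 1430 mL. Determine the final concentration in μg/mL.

Overall dilution factor = 7.987 × 4.985 × 4 × 25 = 3982.
14.5 % (w/v) / 3982 = 3.64 × 10⁻³ % (w/v) = 36.4 μg/mL.

36.4 μg/mL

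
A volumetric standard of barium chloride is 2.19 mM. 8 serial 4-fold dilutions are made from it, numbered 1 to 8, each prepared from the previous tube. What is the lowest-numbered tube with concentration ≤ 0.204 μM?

Tube n has concentration 2.19 mM / 4ⁿ.
Need 4ⁿ ≥ 2.19 mM / 0.204 μM = 1.07 × 10⁴, so n ≥ 6.70.
First such tube: n = 7.

tube 7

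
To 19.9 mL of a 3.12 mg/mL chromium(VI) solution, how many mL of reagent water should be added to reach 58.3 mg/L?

58.3 mg/L = 0.0583 mg/mL.
V₂ = C₁V₁/C₂ = 3.12 × 19.9 / 0.0583 = 1065 mL.
Diluent to add = V₂ − V₁ = 1065 − 19.9 = 1050 mL.

1050 mL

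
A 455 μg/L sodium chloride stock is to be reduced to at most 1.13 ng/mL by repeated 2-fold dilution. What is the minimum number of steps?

9

Need 2ⁿ ≥ 403, so n ≥ log(403)/log(2) = 8.65.
Minimum whole steps: n = 9.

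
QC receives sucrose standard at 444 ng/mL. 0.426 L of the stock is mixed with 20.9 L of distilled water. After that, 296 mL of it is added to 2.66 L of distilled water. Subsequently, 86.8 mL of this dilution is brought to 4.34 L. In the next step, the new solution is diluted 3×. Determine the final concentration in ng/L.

Overall dilution factor = 50.06 × 9.986 × 50 × 3 = 7.50 × 10⁴.
444 ng/mL / 7.50 × 10⁴ = 5.92 × 10⁻³ ng/mL = 5.92 ng/L.

5.92 ng/L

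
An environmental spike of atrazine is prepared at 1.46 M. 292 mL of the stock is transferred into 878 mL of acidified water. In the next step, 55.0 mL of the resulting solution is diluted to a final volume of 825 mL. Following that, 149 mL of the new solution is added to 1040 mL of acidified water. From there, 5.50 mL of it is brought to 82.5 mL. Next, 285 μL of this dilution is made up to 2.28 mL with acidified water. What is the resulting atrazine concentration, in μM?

Overall dilution factor = 4.007 × 15 × 7.980 × 15 × 8 = 5.76 × 10⁴.
1.46 M / 5.76 × 10⁴ = 2.54 × 10⁻⁵ M = 25.4 μM.

25.4 μM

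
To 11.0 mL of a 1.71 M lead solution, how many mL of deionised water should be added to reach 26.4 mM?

26.4 mM = 0.0264 M.
V₂ = C₁V₁/C₂ = 1.71 × 11.0 / 0.0264 = 712 mL.
Diluent to add = V₂ − V₁ = 712 − 11.0 = 702 mL.

702 mL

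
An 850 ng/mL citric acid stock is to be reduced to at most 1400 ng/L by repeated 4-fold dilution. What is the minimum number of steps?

5

Need 4ⁿ ≥ 607, so n ≥ log(607)/log(4) = 4.62.
Minimum whole steps: n = 5.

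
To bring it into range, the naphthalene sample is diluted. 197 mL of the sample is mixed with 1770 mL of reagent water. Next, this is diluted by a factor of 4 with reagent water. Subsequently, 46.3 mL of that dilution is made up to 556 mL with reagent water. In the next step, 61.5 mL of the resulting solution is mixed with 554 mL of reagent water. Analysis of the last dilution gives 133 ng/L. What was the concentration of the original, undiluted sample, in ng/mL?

638 ng/mL

Overall dilution factor = 9.985 × 4 × 12.01 × 10.01 = 4800.
Original = 133 ng/L × 4800 = 6.38 × 10⁵ ng/L = 638 ng/mL.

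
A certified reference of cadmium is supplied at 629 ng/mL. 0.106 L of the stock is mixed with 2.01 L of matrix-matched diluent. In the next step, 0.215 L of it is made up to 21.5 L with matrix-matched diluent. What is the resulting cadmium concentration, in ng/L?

315 ng/L

Overall dilution factor = 19.96 × 100 = 1996.
629 ng/mL / 1996 = 0.315 ng/mL = 315 ng/L.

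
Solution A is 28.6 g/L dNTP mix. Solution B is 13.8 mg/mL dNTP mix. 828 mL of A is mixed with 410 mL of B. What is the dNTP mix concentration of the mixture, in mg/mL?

C_B = 13.8 mg/mL = 13.8 g/L.
C_mix = (C_A·V_A + C_B·V_B)/(V_A + V_B) = (28.6×828 + 13.8×410) / 1238 = 23.7 g/L = 23.7 mg/mL.

23.7 mg/mL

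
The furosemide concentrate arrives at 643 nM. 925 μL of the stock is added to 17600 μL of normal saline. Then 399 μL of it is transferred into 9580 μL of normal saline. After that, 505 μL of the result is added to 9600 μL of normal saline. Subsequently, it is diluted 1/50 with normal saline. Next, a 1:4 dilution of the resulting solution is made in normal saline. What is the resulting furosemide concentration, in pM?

0.321 pM

Overall dilution factor = 20.03 × 25.01 × 20.01 × 50 × 4 = 2.00 × 10⁶.
643 nM / 2.00 × 10⁶ = 3.21 × 10⁻⁴ nM = 0.321 pM.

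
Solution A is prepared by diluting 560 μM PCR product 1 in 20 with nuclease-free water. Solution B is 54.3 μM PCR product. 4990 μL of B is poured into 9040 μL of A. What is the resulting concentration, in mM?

C_A = 560 μM / 20 = 28.0 μM.
C_mix = (C_A·V_A + C_B·V_B)/(V_A + V_B) = (28.0×9040 + 54.3×4990) / 14030 = 37.4 μM = 0.0374 mM.

0.0374 mM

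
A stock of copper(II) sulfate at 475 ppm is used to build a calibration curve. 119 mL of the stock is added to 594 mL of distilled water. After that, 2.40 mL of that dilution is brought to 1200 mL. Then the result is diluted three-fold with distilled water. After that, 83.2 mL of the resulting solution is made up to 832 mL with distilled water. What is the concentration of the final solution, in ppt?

Overall dilution factor = 5.992 × 500 × 3 × 10 = 8.99 × 10⁴.
475 ppm / 8.99 × 10⁴ = 5.29 × 10⁻³ ppm = 5290 ppt.

5290 ppt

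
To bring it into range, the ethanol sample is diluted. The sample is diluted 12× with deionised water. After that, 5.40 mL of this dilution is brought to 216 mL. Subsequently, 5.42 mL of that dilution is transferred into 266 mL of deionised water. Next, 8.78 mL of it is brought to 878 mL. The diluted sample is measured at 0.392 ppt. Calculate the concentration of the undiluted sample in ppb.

Overall dilution factor = 12 × 40 × 50.08 × 100 = 2.40 × 10⁶.
Original = 0.392 ppt × 2.40 × 10⁶ = 9.42 × 10⁵ ppt = 942 ppb.

942 ppb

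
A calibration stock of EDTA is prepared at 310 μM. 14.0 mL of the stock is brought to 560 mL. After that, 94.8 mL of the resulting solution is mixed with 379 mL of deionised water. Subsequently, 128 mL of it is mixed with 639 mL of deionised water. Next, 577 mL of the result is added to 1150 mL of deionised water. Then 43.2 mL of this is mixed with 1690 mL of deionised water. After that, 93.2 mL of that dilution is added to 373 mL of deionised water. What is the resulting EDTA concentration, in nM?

Overall dilution factor = 40 × 4.998 × 5.992 × 2.993 × 40.12 × 5.002 = 7.20 × 10⁵.
310 μM / 7.20 × 10⁵ = 4.31 × 10⁻⁴ μM = 0.431 nM.

0.431 nM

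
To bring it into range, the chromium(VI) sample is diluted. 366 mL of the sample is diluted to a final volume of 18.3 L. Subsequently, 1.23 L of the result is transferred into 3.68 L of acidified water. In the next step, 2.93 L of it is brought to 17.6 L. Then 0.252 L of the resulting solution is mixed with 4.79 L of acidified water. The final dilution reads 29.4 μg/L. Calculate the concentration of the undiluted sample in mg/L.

Overall dilution factor = 50 × 3.992 × 6.007 × 20.01 = 2.40 × 10⁴.
Original = 29.4 μg/L × 2.40 × 10⁴ = 7.05 × 10⁵ μg/L = 705 mg/L.

705 mg/L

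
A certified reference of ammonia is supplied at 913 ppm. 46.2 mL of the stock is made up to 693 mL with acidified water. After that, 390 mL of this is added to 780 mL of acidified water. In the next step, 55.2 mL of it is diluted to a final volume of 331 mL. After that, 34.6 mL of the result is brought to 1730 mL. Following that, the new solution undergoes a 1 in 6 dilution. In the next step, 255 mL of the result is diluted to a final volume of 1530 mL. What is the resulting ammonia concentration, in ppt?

1880 ppt

Overall dilution factor = 15 × 3 × 5.996 × 50 × 6 × 6 = 4.86 × 10⁵.
913 ppm / 4.86 × 10⁵ = 1.88 × 10⁻³ ppm = 1880 ppt.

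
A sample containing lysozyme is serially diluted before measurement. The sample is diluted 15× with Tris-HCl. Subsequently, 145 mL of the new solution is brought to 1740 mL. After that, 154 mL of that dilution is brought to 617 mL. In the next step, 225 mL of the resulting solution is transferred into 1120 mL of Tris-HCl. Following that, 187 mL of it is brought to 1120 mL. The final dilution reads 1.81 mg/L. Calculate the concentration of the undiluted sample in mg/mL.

46.7 mg/mL

Overall dilution factor = 15 × 12 × 4.006 × 5.978 × 5.989 = 2.58 × 10⁴.
Original = 1.81 mg/L × 2.58 × 10⁴ = 4.67 × 10⁴ mg/L = 46.7 mg/mL.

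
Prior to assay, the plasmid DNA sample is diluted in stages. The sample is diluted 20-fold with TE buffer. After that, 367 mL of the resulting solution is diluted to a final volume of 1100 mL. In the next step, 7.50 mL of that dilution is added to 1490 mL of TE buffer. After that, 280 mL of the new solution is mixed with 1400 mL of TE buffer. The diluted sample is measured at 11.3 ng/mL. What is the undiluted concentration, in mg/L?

812 mg/L

Overall dilution factor = 20 × 2.997 × 199.7 × 6 = 7.18 × 10⁴.
Original = 11.3 ng/mL × 7.18 × 10⁴ = 8.12 × 10⁵ ng/mL = 812 mg/L.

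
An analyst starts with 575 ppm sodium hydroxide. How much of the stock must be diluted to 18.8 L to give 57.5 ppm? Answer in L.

V₁ = C₂V₂/C₁ = 57.5 × 18.8 / 575 = 1.88 L.

1.88 L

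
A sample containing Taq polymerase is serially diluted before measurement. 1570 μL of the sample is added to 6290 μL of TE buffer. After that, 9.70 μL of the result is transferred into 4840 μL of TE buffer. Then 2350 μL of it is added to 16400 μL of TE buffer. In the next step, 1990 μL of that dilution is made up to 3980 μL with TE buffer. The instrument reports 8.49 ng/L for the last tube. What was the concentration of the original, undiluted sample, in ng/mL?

Overall dilution factor = 5.006 × 500.0 × 7.979 × 2 = 3.99 × 10⁴.
Original = 8.49 ng/L × 3.99 × 10⁴ = 3.39 × 10⁵ ng/L = 339 ng/mL.

339 ng/mL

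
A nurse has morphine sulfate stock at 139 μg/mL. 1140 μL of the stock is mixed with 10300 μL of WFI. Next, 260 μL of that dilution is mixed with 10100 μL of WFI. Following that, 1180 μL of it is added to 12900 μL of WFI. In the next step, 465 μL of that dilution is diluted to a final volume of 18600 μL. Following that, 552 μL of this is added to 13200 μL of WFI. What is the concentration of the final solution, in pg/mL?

Overall dilution factor = 10.04 × 39.85 × 11.93 × 40 × 24.91 = 4.75 × 10⁶.
139 μg/mL / 4.75 × 10⁶ = 2.92 × 10⁻⁵ μg/mL = 29.2 pg/mL.

29.2 pg/mL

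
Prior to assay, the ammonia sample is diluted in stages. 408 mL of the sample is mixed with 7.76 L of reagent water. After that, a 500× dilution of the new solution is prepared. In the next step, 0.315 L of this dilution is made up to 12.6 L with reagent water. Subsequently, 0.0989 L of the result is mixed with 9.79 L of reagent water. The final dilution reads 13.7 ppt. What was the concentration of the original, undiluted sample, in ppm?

Overall dilution factor = 20.02 × 500 × 40 × 99.99 = 4.00 × 10⁷.
Original = 13.7 ppt × 4.00 × 10⁷ = 5.48 × 10⁸ ppt = 548 ppm.

548 ppm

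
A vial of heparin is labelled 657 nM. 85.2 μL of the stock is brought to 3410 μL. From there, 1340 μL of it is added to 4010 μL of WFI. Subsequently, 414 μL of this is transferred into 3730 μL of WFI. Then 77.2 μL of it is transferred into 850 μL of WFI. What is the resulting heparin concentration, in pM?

Overall dilution factor = 40.02 × 3.993 × 10.01 × 12.01 = 1.92 × 10⁴.
657 nM / 1.92 × 10⁴ = 0.0342 nM = 34.2 pM.

34.2 pM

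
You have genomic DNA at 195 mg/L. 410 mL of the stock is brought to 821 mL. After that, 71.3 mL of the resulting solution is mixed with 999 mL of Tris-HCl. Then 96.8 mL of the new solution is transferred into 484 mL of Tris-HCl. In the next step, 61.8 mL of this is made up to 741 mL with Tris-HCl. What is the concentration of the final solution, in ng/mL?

Overall dilution factor = 2.002 × 15.01 × 6 × 11.99 = 2163.
195 mg/L / 2163 = 0.0902 mg/L = 90.2 ng/mL.

90.2 ng/mL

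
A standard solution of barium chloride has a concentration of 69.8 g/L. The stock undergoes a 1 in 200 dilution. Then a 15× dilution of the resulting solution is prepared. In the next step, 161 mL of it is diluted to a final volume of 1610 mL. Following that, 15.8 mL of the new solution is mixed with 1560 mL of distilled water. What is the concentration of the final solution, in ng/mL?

23.3 ng/mL

Overall dilution factor = 200 × 15 × 10 × 99.73 = 2.99 × 10⁶.
69.8 g/L / 2.99 × 10⁶ = 2.33 × 10⁻⁵ g/L = 23.3 ng/mL.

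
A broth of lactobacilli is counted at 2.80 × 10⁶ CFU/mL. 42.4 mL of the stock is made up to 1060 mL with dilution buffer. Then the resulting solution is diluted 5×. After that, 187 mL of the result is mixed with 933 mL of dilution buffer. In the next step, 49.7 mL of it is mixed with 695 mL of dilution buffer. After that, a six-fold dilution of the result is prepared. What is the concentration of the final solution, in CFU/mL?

41.6 CFU/mL

Overall dilution factor = 25 × 5 × 5.989 × 14.98 × 6 = 6.73 × 10⁴.
2.80 × 10⁶ CFU/mL / 6.73 × 10⁴ = 41.6 CFU/mL.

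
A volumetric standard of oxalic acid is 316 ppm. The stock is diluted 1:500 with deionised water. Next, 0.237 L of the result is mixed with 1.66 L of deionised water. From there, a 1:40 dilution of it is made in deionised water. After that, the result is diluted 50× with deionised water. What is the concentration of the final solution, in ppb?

0.0395 ppb

Overall dilution factor = 500 × 8.004 × 40 × 50 = 8.00 × 10⁶.
316 ppm / 8.00 × 10⁶ = 3.95 × 10⁻⁵ ppm = 0.0395 ppb.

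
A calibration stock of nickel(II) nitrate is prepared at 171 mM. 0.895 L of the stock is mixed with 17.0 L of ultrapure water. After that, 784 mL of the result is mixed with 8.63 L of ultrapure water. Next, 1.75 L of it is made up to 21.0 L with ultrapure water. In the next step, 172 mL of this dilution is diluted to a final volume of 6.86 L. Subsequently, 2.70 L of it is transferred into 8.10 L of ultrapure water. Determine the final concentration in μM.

0.372 μM

Overall dilution factor = 19.99 × 12.01 × 12 × 39.88 × 4 = 4.60 × 10⁵.
171 mM / 4.60 × 10⁵ = 3.72 × 10⁻⁴ mM = 0.372 μM.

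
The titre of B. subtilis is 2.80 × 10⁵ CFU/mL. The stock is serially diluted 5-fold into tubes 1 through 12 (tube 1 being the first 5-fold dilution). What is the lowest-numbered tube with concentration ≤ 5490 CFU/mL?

tube 3

Tube n has concentration 2.80 × 10⁵ CFU/mL / 5ⁿ.
Need 5ⁿ ≥ 2.80 × 10⁵ CFU/mL / 5490 CFU/mL = 51.0, so n ≥ 2.44.
First such tube: n = 3.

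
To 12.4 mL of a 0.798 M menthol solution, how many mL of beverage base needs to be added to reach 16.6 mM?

584 mL

16.6 mM = 0.0166 M.
V₂ = C₁V₁/C₂ = 0.798 × 12.4 / 0.0166 = 596 mL.
Diluent to add = V₂ − V₁ = 596 − 12.4 = 584 mL.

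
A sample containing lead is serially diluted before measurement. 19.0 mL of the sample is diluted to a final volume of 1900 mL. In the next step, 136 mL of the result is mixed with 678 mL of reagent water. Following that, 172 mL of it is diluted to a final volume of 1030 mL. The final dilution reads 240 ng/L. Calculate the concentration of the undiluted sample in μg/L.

860 μg/L

Overall dilution factor = 100 × 5.985 × 5.988 = 3584.
Original = 240 ng/L × 3584 = 8.60 × 10⁵ ng/L = 860 μg/L.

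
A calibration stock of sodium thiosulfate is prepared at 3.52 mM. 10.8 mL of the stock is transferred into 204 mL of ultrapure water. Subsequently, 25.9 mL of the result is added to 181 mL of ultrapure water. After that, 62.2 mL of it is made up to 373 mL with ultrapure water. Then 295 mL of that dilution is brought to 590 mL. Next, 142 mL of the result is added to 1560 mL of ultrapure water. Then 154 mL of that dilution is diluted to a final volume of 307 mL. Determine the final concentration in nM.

77.3 nM

Overall dilution factor = 19.89 × 7.988 × 5.997 × 2 × 11.99 × 1.994 = 4.55 × 10⁴.
3.52 mM / 4.55 × 10⁴ = 7.73 × 10⁻⁵ mM = 77.3 nM.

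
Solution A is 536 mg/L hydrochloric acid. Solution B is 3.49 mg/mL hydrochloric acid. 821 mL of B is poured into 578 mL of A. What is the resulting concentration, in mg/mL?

2.27 mg/mL

C_B = 3.49 mg/mL = 3490 mg/L.
C_mix = (C_A·V_A + C_B·V_B)/(V_A + V_B) = (536×578 + 3490×821) / 1399 = 2270 mg/L = 2.27 mg/mL.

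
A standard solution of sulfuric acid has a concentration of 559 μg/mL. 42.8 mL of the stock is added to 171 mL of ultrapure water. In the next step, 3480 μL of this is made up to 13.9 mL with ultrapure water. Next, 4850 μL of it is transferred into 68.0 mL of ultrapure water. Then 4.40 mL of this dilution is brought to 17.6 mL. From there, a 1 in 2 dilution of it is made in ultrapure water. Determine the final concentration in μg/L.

233 μg/L

Overall dilution factor = 4.995 × 3.994 × 15.02 × 4 × 2 = 2398.
559 μg/mL / 2398 = 0.233 μg/mL = 233 μg/L.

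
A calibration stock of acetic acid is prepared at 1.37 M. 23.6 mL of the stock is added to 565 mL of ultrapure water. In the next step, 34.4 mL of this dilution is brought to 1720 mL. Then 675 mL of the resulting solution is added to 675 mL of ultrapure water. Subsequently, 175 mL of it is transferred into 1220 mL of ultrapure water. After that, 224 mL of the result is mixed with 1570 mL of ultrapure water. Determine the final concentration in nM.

Overall dilution factor = 24.94 × 50 × 2 × 7.971 × 8.009 = 1.59 × 10⁵.
1.37 M / 1.59 × 10⁵ = 8.60 × 10⁻⁶ M = 8600 nM.

8600 nM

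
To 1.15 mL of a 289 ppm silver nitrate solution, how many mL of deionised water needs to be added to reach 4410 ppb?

4410 ppb = 4.41 ppm.
V₂ = C₁V₁/C₂ = 289 × 1.15 / 4.41 = 75.4 mL.
Diluent to add = V₂ − V₁ = 75.4 − 1.15 = 74.2 mL.

74.2 mL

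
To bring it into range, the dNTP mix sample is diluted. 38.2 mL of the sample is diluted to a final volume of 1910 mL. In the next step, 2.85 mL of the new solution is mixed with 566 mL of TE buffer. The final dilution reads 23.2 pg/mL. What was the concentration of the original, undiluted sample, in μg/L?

Overall dilution factor = 50 × 199.6 = 9980.
Original = 23.2 pg/mL × 9980 = 2.32 × 10⁵ pg/mL = 232 μg/L.

232 μg/L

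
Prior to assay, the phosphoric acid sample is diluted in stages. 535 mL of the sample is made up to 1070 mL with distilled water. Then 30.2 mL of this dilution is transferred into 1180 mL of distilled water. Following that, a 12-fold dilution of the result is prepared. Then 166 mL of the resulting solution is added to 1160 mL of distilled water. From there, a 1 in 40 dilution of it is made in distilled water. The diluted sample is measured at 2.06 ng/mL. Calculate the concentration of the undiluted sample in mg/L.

Overall dilution factor = 2 × 40.07 × 12 × 7.988 × 40 = 3.07 × 10⁵.
Original = 2.06 ng/mL × 3.07 × 10⁵ = 6.33 × 10⁵ ng/mL = 633 mg/L.

633 mg/L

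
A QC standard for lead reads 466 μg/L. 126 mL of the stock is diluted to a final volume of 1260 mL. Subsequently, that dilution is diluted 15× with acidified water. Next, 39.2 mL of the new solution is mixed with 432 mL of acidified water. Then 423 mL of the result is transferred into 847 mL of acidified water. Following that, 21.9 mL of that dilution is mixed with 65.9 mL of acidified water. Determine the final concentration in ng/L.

21.5 ng/L

Overall dilution factor = 10 × 15 × 12.02 × 3.002 × 4.009 = 2.17 × 10⁴.
466 μg/L / 2.17 × 10⁴ = 0.0215 μg/L = 21.5 ng/L.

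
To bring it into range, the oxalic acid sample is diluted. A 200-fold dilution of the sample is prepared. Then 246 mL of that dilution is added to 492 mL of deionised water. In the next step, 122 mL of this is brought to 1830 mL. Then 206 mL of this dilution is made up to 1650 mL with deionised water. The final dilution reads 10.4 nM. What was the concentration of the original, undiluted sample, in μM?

Overall dilution factor = 200 × 3 × 15 × 8.010 = 7.21 × 10⁴.
Original = 10.4 nM × 7.21 × 10⁴ = 7.50 × 10⁵ nM = 750 μM.

750 μM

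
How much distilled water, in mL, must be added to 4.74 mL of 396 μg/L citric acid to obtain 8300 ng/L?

8300 ng/L = 8.30 μg/L.
V₂ = C₁V₁/C₂ = 396 × 4.74 / 8.30 = 226 mL.
Diluent to add = V₂ − V₁ = 226 − 4.74 = 221 mL.

221 mL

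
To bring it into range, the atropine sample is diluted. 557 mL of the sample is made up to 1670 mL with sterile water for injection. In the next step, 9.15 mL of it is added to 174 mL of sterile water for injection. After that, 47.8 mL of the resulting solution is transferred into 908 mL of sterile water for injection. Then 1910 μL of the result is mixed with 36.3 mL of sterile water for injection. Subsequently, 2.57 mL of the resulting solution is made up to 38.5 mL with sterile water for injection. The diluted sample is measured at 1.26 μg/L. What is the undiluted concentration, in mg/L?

453 mg/L

Overall dilution factor = 2.998 × 20.02 × 20.00 × 20.01 × 14.98 = 3.60 × 10⁵.
Original = 1.26 μg/L × 3.60 × 10⁵ = 4.53 × 10⁵ μg/L = 453 mg/L.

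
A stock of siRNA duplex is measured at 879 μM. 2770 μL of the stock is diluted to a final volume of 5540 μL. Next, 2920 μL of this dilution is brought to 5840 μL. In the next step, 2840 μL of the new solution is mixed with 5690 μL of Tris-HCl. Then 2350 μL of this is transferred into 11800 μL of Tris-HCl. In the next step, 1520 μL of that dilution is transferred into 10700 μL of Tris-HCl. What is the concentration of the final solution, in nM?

Overall dilution factor = 2 × 2 × 3.004 × 6.021 × 8.039 = 582.
879 μM / 582 = 1.51 μM = 1510 nM.

1510 nM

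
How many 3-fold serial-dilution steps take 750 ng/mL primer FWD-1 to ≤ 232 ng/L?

8

Need 3ⁿ ≥ 3233, so n ≥ log(3233)/log(3) = 7.36.
Minimum whole steps: n = 8.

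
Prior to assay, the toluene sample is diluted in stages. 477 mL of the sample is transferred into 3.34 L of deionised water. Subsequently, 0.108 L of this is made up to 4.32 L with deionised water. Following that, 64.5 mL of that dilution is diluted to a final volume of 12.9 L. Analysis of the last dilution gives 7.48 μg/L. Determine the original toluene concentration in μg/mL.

479 μg/mL

Overall dilution factor = 8.002 × 40 × 200 = 6.40 × 10⁴.
Original = 7.48 μg/L × 6.40 × 10⁴ = 4.79 × 10⁵ μg/L = 479 μg/mL.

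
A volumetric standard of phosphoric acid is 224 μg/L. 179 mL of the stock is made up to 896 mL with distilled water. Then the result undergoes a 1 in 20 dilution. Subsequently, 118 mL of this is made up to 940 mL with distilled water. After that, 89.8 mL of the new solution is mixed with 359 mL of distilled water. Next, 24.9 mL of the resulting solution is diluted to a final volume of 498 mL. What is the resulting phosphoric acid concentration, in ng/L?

2.81 ng/L

Overall dilution factor = 5.006 × 20 × 7.966 × 4.998 × 20 = 7.97 × 10⁴.
224 μg/L / 7.97 × 10⁴ = 2.81 × 10⁻³ μg/L = 2.81 ng/L.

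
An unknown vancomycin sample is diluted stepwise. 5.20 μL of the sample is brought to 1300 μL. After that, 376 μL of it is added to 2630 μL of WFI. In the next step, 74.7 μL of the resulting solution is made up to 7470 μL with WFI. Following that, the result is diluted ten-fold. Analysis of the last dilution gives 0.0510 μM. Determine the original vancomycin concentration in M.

Overall dilution factor = 250 × 7.995 × 100 × 10 = 2.00 × 10⁶.
Original = 0.0510 μM × 2.00 × 10⁶ = 1.02 × 10⁵ μM = 0.102 M.

0.102 M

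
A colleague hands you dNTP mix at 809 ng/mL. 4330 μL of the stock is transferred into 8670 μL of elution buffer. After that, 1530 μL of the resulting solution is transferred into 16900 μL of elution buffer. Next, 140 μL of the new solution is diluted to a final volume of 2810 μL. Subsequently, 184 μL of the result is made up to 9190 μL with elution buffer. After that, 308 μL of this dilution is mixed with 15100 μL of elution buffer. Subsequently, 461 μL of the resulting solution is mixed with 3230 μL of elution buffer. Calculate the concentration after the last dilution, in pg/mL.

0.0557 pg/mL

Overall dilution factor = 3.002 × 12.05 × 20.07 × 49.95 × 50.03 × 8.007 = 1.45 × 10⁷.
809 ng/mL / 1.45 × 10⁷ = 5.57 × 10⁻⁵ ng/mL = 0.0557 pg/mL.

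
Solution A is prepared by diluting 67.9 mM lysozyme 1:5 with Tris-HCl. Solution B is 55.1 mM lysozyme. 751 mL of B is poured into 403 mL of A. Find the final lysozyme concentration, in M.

C_A = 67.9 mM / 5 = 13.6 mM.
C_mix = (C_A·V_A + C_B·V_B)/(V_A + V_B) = (13.6×403 + 55.1×751) / 1154 = 40.6 mM = 0.0406 M.

0.0406 M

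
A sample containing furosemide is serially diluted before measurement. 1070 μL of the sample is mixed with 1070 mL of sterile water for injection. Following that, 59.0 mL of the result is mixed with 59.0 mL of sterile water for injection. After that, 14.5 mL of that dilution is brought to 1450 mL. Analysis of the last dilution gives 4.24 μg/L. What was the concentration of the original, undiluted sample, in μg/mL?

849 μg/mL

Overall dilution factor = 1001 × 2 × 100 = 2.00 × 10⁵.
Original = 4.24 μg/L × 2.00 × 10⁵ = 8.49 × 10⁵ μg/L = 849 μg/mL.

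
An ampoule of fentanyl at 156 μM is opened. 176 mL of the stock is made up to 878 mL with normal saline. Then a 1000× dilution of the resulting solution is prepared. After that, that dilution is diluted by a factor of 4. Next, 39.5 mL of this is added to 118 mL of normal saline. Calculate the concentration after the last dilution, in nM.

Overall dilution factor = 4.989 × 1000 × 4 × 3.987 = 7.96 × 10⁴.
156 μM / 7.96 × 10⁴ = 1.96 × 10⁻³ μM = 1.96 nM.

1.96 nM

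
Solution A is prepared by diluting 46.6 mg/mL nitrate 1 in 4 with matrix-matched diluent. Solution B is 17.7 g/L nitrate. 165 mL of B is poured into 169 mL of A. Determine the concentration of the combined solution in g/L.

C_A = 46.6 mg/mL / 4 = 11.7 mg/mL.
C_B = 17.7 g/L = 17.7 mg/mL.
C_mix = (C_A·V_A + C_B·V_B)/(V_A + V_B) = (11.7×169 + 17.7×165) / 334.0 = 14.6 mg/mL = 14.6 g/L.

14.6 g/L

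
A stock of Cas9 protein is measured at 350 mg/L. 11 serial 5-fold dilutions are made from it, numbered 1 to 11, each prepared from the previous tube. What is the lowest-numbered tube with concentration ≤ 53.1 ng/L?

tube 10

Tube n has concentration 350 mg/L / 5ⁿ.
Need 5ⁿ ≥ 350 mg/L / 53.1 ng/L = 6.59 × 10⁶, so n ≥ 9.76.
First such tube: n = 10.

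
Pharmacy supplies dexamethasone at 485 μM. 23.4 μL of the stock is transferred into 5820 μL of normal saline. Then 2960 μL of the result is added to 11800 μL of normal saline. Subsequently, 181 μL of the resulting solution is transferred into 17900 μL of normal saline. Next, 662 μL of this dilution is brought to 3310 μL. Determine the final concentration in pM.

Overall dilution factor = 249.7 × 4.986 × 99.90 × 5 = 6.22 × 10⁵.
485 μM / 6.22 × 10⁵ = 7.80 × 10⁻⁴ μM = 780 pM.

780 pM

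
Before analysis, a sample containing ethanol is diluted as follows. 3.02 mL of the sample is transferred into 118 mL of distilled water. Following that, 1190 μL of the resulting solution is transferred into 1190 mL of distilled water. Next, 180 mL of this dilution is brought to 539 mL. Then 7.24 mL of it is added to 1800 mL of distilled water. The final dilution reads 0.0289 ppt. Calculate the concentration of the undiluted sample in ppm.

Overall dilution factor = 40.07 × 1001 × 2.994 × 249.6 = 3.00 × 10⁷.
Original = 0.0289 ppt × 3.00 × 10⁷ = 8.67 × 10⁵ ppt = 0.867 ppm.

0.867 ppm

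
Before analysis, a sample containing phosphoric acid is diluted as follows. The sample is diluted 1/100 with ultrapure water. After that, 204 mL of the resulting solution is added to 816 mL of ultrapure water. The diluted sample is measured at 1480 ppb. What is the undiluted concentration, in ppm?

Overall dilution factor = 100 × 5 = 500.
Original = 1480 ppb × 500 = 7.40 × 10⁵ ppb = 740 ppm.

740 ppm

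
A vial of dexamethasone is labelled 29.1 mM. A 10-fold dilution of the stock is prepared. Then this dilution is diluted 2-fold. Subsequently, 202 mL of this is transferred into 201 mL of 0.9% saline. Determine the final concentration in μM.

729 μM

Overall dilution factor = 10 × 2 × 1.995 = 39.9.
29.1 mM / 39.9 = 0.729 mM = 729 μM.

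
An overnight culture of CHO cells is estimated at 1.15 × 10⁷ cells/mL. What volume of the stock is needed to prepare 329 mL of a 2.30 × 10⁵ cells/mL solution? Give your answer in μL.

V₁ = C₂V₂/C₁ = 2.30 × 10⁵ × 329 / 1.15 × 10⁷ = 6.58 mL = 6580 μL.

6580 μL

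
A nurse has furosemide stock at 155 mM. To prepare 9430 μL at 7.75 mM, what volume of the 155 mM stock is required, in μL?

472 μL

V₁ = C₂V₂/C₁ = 7.75 × 9430 / 155 = 472 μL.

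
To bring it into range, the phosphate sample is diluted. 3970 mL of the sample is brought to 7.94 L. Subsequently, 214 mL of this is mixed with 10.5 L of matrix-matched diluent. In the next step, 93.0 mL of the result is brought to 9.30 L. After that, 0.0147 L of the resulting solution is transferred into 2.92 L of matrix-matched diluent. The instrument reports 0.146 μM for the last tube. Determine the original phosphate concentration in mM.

292 mM

Overall dilution factor = 2 × 50.07 × 100 × 199.6 = 2.00 × 10⁶.
Original = 0.146 μM × 2.00 × 10⁶ = 2.92 × 10⁵ μM = 292 mM.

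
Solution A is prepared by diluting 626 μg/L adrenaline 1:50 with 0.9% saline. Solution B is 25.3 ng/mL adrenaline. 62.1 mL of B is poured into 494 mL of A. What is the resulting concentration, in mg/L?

0.0139 mg/L

C_A = 626 μg/L / 50 = 12.5 μg/L.
C_B = 25.3 ng/mL = 25.3 μg/L.
C_mix = (C_A·V_A + C_B·V_B)/(V_A + V_B) = (12.5×494 + 25.3×62.1) / 556.1 = 13.9 μg/L = 0.0139 mg/L.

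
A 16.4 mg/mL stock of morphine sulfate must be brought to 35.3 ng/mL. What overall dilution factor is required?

4.65 × 10⁵

Factor = C₀/C_target = 16.4 mg/mL / 35.3 ng/mL = 4.65 × 10⁵.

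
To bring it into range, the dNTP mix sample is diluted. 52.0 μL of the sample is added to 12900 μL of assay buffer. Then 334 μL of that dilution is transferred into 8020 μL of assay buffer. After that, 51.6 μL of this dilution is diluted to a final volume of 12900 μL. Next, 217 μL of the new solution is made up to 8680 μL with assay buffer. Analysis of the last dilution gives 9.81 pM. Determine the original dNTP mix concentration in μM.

Overall dilution factor = 249.1 × 25.01 × 250 × 40 = 6.23 × 10⁷.
Original = 9.81 pM × 6.23 × 10⁷ = 6.11 × 10⁸ pM = 611 μM.

611 μM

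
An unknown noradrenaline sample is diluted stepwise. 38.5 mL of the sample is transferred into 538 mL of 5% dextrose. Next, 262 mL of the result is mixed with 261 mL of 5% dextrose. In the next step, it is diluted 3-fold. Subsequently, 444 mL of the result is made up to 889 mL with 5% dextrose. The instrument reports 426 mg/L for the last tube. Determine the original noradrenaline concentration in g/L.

Overall dilution factor = 14.97 × 1.996 × 3 × 2.002 = 180.
Original = 426 mg/L × 180 = 7.65 × 10⁴ mg/L = 76.5 g/L.

76.5 g/L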